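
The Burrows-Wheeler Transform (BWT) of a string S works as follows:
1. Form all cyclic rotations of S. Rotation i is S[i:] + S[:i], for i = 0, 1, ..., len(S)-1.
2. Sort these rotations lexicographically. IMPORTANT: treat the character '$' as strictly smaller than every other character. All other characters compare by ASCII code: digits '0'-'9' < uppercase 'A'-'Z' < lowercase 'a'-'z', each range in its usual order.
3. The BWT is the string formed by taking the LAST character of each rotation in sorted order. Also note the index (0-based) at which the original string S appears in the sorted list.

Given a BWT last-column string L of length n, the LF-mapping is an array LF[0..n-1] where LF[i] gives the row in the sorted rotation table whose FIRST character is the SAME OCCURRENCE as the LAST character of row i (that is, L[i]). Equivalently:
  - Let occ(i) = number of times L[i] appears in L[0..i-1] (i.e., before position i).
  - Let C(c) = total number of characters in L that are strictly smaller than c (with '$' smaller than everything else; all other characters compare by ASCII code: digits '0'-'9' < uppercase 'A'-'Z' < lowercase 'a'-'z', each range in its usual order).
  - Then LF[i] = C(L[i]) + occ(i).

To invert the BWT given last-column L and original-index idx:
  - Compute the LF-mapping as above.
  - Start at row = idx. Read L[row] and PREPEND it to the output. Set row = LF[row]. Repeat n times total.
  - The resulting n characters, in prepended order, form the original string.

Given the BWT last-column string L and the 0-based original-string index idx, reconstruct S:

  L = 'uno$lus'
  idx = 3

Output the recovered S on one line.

LF mapping: 5 2 3 0 1 6 4
Walk LF starting at row 3, prepending L[row]:
  step 1: row=3, L[3]='$', prepend. Next row=LF[3]=0
  step 2: row=0, L[0]='u', prepend. Next row=LF[0]=5
  step 3: row=5, L[5]='u', prepend. Next row=LF[5]=6
  step 4: row=6, L[6]='s', prepend. Next row=LF[6]=4
  step 5: row=4, L[4]='l', prepend. Next row=LF[4]=1
  step 6: row=1, L[1]='n', prepend. Next row=LF[1]=2
  step 7: row=2, L[2]='o', prepend. Next row=LF[2]=3
Reversed output: onlsuu$

Answer: onlsuu$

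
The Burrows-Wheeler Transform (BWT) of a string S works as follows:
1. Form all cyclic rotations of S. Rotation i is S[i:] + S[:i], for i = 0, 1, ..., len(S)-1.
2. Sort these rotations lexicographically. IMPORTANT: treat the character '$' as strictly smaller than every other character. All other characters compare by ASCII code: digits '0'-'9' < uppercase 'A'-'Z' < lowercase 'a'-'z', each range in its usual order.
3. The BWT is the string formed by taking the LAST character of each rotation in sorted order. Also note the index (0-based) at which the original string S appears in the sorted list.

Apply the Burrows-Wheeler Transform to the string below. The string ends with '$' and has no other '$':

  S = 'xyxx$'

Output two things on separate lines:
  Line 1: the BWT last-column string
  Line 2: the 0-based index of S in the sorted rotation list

Answer: xxy$x
3

Derivation:
All 5 rotations (rotation i = S[i:]+S[:i]):
  rot[0] = xyxx$
  rot[1] = yxx$x
  rot[2] = xx$xy
  rot[3] = x$xyx
  rot[4] = $xyxx
Sorted (with $ < everything):
  sorted[0] = $xyxx  (last char: 'x')
  sorted[1] = x$xyx  (last char: 'x')
  sorted[2] = xx$xy  (last char: 'y')
  sorted[3] = xyxx$  (last char: '$')
  sorted[4] = yxx$x  (last char: 'x')
Last column: xxy$x
Original string S is at sorted index 3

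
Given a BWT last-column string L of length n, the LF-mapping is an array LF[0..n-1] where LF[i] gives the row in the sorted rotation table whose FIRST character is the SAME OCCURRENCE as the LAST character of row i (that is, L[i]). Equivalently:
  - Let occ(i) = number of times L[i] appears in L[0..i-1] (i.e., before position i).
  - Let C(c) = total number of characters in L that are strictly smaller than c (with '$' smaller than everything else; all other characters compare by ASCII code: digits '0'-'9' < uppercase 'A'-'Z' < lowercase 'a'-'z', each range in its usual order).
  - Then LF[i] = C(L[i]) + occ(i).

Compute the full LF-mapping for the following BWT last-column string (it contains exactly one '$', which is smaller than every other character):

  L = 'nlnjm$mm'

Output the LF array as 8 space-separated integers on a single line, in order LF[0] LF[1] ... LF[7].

Answer: 6 2 7 1 3 0 4 5

Derivation:
Char counts: '$':1, 'j':1, 'l':1, 'm':3, 'n':2
C (first-col start): C('$')=0, C('j')=1, C('l')=2, C('m')=3, C('n')=6
L[0]='n': occ=0, LF[0]=C('n')+0=6+0=6
L[1]='l': occ=0, LF[1]=C('l')+0=2+0=2
L[2]='n': occ=1, LF[2]=C('n')+1=6+1=7
L[3]='j': occ=0, LF[3]=C('j')+0=1+0=1
L[4]='m': occ=0, LF[4]=C('m')+0=3+0=3
L[5]='$': occ=0, LF[5]=C('$')+0=0+0=0
L[6]='m': occ=1, LF[6]=C('m')+1=3+1=4
L[7]='m': occ=2, LF[7]=C('m')+2=3+2=5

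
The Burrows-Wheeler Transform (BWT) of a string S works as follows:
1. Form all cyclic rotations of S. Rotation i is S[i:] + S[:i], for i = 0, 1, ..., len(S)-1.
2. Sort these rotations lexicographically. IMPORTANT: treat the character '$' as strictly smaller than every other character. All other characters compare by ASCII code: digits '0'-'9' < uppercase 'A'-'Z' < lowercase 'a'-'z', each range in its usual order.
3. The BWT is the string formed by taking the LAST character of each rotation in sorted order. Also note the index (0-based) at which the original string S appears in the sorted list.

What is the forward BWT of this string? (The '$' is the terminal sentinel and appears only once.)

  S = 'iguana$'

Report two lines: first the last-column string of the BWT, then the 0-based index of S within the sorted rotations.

Answer: anui$ag
4

Derivation:
All 7 rotations (rotation i = S[i:]+S[:i]):
  rot[0] = iguana$
  rot[1] = guana$i
  rot[2] = uana$ig
  rot[3] = ana$igu
  rot[4] = na$igua
  rot[5] = a$iguan
  rot[6] = $iguana
Sorted (with $ < everything):
  sorted[0] = $iguana  (last char: 'a')
  sorted[1] = a$iguan  (last char: 'n')
  sorted[2] = ana$igu  (last char: 'u')
  sorted[3] = guana$i  (last char: 'i')
  sorted[4] = iguana$  (last char: '$')
  sorted[5] = na$igua  (last char: 'a')
  sorted[6] = uana$ig  (last char: 'g')
Last column: anui$ag
Original string S is at sorted index 4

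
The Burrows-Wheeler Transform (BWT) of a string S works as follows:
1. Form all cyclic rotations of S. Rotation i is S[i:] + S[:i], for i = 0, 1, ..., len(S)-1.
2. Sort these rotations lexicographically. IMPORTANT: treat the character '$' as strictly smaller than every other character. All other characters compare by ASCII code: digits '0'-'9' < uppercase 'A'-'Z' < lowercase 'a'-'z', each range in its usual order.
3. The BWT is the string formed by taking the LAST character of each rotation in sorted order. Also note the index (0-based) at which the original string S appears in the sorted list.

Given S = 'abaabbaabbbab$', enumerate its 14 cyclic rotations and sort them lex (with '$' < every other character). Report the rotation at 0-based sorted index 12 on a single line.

All 14 rotations (rotation i = S[i:]+S[:i]):
  rot[0] = abaabbaabbbab$
  rot[1] = baabbaabbbab$a
  rot[2] = aabbaabbbab$ab
  rot[3] = abbaabbbab$aba
  rot[4] = bbaabbbab$abaa
  rot[5] = baabbbab$abaab
  rot[6] = aabbbab$abaabb
  rot[7] = abbbab$abaabba
  rot[8] = bbbab$abaabbaa
  rot[9] = bbab$abaabbaab
  rot[10] = bab$abaabbaabb
  rot[11] = ab$abaabbaabbb
  rot[12] = b$abaabbaabbba
  rot[13] = $abaabbaabbbab
Sorted (with $ < everything):
  sorted[0] = $abaabbaabbbab
  sorted[1] = aabbaabbbab$ab
  sorted[2] = aabbbab$abaabb
  sorted[3] = ab$abaabbaabbb
  sorted[4] = abaabbaabbbab$
  sorted[5] = abbaabbbab$aba
  sorted[6] = abbbab$abaabba
  sorted[7] = b$abaabbaabbba
  sorted[8] = baabbaabbbab$a
  sorted[9] = baabbbab$abaab
  sorted[10] = bab$abaabbaabb
  sorted[11] = bbaabbbab$abaa
  sorted[12] = bbab$abaabbaab
  sorted[13] = bbbab$abaabbaa
sorted[12] = bbab$abaabbaab

Answer: bbab$abaabbaab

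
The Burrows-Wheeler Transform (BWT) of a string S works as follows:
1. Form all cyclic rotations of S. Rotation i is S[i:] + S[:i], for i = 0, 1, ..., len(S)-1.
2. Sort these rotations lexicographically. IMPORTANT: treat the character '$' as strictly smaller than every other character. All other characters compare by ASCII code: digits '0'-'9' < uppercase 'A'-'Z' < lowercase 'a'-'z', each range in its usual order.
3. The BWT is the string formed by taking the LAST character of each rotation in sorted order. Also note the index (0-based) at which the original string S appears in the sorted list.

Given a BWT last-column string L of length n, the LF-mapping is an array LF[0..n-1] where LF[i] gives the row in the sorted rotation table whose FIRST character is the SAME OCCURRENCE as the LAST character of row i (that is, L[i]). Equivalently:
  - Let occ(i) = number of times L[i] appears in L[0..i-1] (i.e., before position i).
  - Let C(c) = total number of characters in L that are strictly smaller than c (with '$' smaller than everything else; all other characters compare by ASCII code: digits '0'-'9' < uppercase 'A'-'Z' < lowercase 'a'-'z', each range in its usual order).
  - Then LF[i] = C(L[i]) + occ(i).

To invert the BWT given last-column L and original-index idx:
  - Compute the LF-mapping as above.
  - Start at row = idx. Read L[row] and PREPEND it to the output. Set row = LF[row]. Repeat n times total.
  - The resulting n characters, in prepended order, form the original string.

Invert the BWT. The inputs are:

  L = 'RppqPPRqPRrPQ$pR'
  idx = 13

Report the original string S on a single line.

LF mapping: 6 10 11 13 1 2 7 14 3 8 15 4 5 0 12 9
Walk LF starting at row 13, prepending L[row]:
  step 1: row=13, L[13]='$', prepend. Next row=LF[13]=0
  step 2: row=0, L[0]='R', prepend. Next row=LF[0]=6
  step 3: row=6, L[6]='R', prepend. Next row=LF[6]=7
  step 4: row=7, L[7]='q', prepend. Next row=LF[7]=14
  step 5: row=14, L[14]='p', prepend. Next row=LF[14]=12
  step 6: row=12, L[12]='Q', prepend. Next row=LF[12]=5
  step 7: row=5, L[5]='P', prepend. Next row=LF[5]=2
  step 8: row=2, L[2]='p', prepend. Next row=LF[2]=11
  step 9: row=11, L[11]='P', prepend. Next row=LF[11]=4
  step 10: row=4, L[4]='P', prepend. Next row=LF[4]=1
  step 11: row=1, L[1]='p', prepend. Next row=LF[1]=10
  step 12: row=10, L[10]='r', prepend. Next row=LF[10]=15
  step 13: row=15, L[15]='R', prepend. Next row=LF[15]=9
  step 14: row=9, L[9]='R', prepend. Next row=LF[9]=8
  step 15: row=8, L[8]='P', prepend. Next row=LF[8]=3
  step 16: row=3, L[3]='q', prepend. Next row=LF[3]=13
Reversed output: qPRRrpPPpPQpqRR$

Answer: qPRRrpPPpPQpqRR$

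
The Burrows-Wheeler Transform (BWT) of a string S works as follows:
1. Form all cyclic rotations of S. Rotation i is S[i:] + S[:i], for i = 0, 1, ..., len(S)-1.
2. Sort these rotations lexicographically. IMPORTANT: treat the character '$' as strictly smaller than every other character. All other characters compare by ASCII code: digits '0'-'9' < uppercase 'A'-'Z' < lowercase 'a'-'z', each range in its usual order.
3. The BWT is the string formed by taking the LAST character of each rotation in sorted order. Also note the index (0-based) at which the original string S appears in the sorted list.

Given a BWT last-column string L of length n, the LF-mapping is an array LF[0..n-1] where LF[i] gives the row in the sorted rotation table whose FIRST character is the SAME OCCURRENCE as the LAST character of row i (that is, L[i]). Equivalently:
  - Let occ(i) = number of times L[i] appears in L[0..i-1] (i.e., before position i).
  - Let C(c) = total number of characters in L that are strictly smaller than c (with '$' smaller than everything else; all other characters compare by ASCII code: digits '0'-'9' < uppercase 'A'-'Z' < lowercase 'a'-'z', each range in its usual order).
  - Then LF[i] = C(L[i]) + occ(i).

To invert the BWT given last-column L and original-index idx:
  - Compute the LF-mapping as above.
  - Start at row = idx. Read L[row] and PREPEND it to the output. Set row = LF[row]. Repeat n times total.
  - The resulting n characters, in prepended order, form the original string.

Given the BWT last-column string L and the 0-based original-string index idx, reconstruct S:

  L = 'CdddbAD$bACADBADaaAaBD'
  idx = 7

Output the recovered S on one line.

Answer: BdACDBDdADDabAaadAAbC$

Derivation:
LF mapping: 8 19 20 21 17 1 10 0 18 2 9 3 11 6 4 12 14 15 5 16 7 13
Walk LF starting at row 7, prepending L[row]:
  step 1: row=7, L[7]='$', prepend. Next row=LF[7]=0
  step 2: row=0, L[0]='C', prepend. Next row=LF[0]=8
  step 3: row=8, L[8]='b', prepend. Next row=LF[8]=18
  step 4: row=18, L[18]='A', prepend. Next row=LF[18]=5
  step 5: row=5, L[5]='A', prepend. Next row=LF[5]=1
  step 6: row=1, L[1]='d', prepend. Next row=LF[1]=19
  step 7: row=19, L[19]='a', prepend. Next row=LF[19]=16
  step 8: row=16, L[16]='a', prepend. Next row=LF[16]=14
  step 9: row=14, L[14]='A', prepend. Next row=LF[14]=4
  step 10: row=4, L[4]='b', prepend. Next row=LF[4]=17
  step 11: row=17, L[17]='a', prepend. Next row=LF[17]=15
  step 12: row=15, L[15]='D', prepend. Next row=LF[15]=12
  step 13: row=12, L[12]='D', prepend. Next row=LF[12]=11
  step 14: row=11, L[11]='A', prepend. Next row=LF[11]=3
  step 15: row=3, L[3]='d', prepend. Next row=LF[3]=21
  step 16: row=21, L[21]='D', prepend. Next row=LF[21]=13
  step 17: row=13, L[13]='B', prepend. Next row=LF[13]=6
  step 18: row=6, L[6]='D', prepend. Next row=LF[6]=10
  step 19: row=10, L[10]='C', prepend. Next row=LF[10]=9
  step 20: row=9, L[9]='A', prepend. Next row=LF[9]=2
  step 21: row=2, L[2]='d', prepend. Next row=LF[2]=20
  step 22: row=20, L[20]='B', prepend. Next row=LF[20]=7
Reversed output: BdACDBDdADDabAaadAAbC$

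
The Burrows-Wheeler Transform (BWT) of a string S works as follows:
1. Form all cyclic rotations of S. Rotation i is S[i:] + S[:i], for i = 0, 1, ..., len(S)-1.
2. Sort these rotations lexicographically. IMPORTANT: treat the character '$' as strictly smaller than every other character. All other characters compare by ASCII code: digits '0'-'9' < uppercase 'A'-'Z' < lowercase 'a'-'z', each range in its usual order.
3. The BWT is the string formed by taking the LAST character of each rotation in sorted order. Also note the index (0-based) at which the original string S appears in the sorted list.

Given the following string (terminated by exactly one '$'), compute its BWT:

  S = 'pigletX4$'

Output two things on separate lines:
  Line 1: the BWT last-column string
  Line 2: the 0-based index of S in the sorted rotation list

All 9 rotations (rotation i = S[i:]+S[:i]):
  rot[0] = pigletX4$
  rot[1] = igletX4$p
  rot[2] = gletX4$pi
  rot[3] = letX4$pig
  rot[4] = etX4$pigl
  rot[5] = tX4$pigle
  rot[6] = X4$piglet
  rot[7] = 4$pigletX
  rot[8] = $pigletX4
Sorted (with $ < everything):
  sorted[0] = $pigletX4  (last char: '4')
  sorted[1] = 4$pigletX  (last char: 'X')
  sorted[2] = X4$piglet  (last char: 't')
  sorted[3] = etX4$pigl  (last char: 'l')
  sorted[4] = gletX4$pi  (last char: 'i')
  sorted[5] = igletX4$p  (last char: 'p')
  sorted[6] = letX4$pig  (last char: 'g')
  sorted[7] = pigletX4$  (last char: '$')
  sorted[8] = tX4$pigle  (last char: 'e')
Last column: 4Xtlipg$e
Original string S is at sorted index 7

Answer: 4Xtlipg$e
7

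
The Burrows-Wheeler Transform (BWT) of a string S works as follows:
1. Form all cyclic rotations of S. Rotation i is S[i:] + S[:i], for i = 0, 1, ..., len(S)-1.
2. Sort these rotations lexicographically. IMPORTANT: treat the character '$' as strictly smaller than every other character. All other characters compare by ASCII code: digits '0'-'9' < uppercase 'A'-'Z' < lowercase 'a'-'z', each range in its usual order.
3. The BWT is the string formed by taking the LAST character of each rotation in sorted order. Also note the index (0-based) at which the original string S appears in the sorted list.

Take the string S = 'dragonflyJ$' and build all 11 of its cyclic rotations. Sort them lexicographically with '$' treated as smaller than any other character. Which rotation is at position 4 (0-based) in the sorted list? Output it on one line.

All 11 rotations (rotation i = S[i:]+S[:i]):
  rot[0] = dragonflyJ$
  rot[1] = ragonflyJ$d
  rot[2] = agonflyJ$dr
  rot[3] = gonflyJ$dra
  rot[4] = onflyJ$drag
  rot[5] = nflyJ$drago
  rot[6] = flyJ$dragon
  rot[7] = lyJ$dragonf
  rot[8] = yJ$dragonfl
  rot[9] = J$dragonfly
  rot[10] = $dragonflyJ
Sorted (with $ < everything):
  sorted[0] = $dragonflyJ
  sorted[1] = J$dragonfly
  sorted[2] = agonflyJ$dr
  sorted[3] = dragonflyJ$
  sorted[4] = flyJ$dragon
  sorted[5] = gonflyJ$dra
  sorted[6] = lyJ$dragonf
  sorted[7] = nflyJ$drago
  sorted[8] = onflyJ$drag
  sorted[9] = ragonflyJ$d
  sorted[10] = yJ$dragonfl
sorted[4] = flyJ$dragon

Answer: flyJ$dragon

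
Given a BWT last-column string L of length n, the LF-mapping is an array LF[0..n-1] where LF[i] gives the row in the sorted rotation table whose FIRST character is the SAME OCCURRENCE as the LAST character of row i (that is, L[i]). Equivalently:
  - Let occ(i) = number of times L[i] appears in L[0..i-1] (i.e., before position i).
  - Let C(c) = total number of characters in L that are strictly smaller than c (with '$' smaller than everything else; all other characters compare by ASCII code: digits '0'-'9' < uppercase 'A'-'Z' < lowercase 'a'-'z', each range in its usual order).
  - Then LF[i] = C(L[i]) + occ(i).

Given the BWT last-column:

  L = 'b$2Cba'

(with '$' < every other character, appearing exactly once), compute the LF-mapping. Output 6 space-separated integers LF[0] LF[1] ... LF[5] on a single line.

Char counts: '$':1, '2':1, 'C':1, 'a':1, 'b':2
C (first-col start): C('$')=0, C('2')=1, C('C')=2, C('a')=3, C('b')=4
L[0]='b': occ=0, LF[0]=C('b')+0=4+0=4
L[1]='$': occ=0, LF[1]=C('$')+0=0+0=0
L[2]='2': occ=0, LF[2]=C('2')+0=1+0=1
L[3]='C': occ=0, LF[3]=C('C')+0=2+0=2
L[4]='b': occ=1, LF[4]=C('b')+1=4+1=5
L[5]='a': occ=0, LF[5]=C('a')+0=3+0=3

Answer: 4 0 1 2 5 3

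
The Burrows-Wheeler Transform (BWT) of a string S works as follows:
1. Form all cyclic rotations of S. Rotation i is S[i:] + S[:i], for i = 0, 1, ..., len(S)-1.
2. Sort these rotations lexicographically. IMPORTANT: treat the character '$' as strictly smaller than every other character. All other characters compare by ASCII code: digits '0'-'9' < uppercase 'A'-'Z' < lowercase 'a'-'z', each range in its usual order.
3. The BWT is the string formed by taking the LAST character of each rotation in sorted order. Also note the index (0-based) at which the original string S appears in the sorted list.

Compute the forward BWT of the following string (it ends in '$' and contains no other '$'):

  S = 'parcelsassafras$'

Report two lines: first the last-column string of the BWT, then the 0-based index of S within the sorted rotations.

All 16 rotations (rotation i = S[i:]+S[:i]):
  rot[0] = parcelsassafras$
  rot[1] = arcelsassafras$p
  rot[2] = rcelsassafras$pa
  rot[3] = celsassafras$par
  rot[4] = elsassafras$parc
  rot[5] = lsassafras$parce
  rot[6] = sassafras$parcel
  rot[7] = assafras$parcels
  rot[8] = ssafras$parcelsa
  rot[9] = safras$parcelsas
  rot[10] = afras$parcelsass
  rot[11] = fras$parcelsassa
  rot[12] = ras$parcelsassaf
  rot[13] = as$parcelsassafr
  rot[14] = s$parcelsassafra
  rot[15] = $parcelsassafras
Sorted (with $ < everything):
  sorted[0] = $parcelsassafras  (last char: 's')
  sorted[1] = afras$parcelsass  (last char: 's')
  sorted[2] = arcelsassafras$p  (last char: 'p')
  sorted[3] = as$parcelsassafr  (last char: 'r')
  sorted[4] = assafras$parcels  (last char: 's')
  sorted[5] = celsassafras$par  (last char: 'r')
  sorted[6] = elsassafras$parc  (last char: 'c')
  sorted[7] = fras$parcelsassa  (last char: 'a')
  sorted[8] = lsassafras$parce  (last char: 'e')
  sorted[9] = parcelsassafras$  (last char: '$')
  sorted[10] = ras$parcelsassaf  (last char: 'f')
  sorted[11] = rcelsassafras$pa  (last char: 'a')
  sorted[12] = s$parcelsassafra  (last char: 'a')
  sorted[13] = safras$parcelsas  (last char: 's')
  sorted[14] = sassafras$parcel  (last char: 'l')
  sorted[15] = ssafras$parcelsa  (last char: 'a')
Last column: ssprsrcae$faasla
Original string S is at sorted index 9

Answer: ssprsrcae$faasla
9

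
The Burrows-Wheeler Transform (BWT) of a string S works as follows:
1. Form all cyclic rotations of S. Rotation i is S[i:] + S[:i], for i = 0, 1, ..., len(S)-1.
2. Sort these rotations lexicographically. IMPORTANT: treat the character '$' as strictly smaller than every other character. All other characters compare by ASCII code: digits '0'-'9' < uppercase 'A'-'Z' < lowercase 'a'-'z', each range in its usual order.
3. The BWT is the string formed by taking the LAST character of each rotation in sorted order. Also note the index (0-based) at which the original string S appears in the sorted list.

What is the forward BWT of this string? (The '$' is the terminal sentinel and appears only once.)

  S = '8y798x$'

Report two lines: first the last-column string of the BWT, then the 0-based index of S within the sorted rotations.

Answer: xy9$788
3

Derivation:
All 7 rotations (rotation i = S[i:]+S[:i]):
  rot[0] = 8y798x$
  rot[1] = y798x$8
  rot[2] = 798x$8y
  rot[3] = 98x$8y7
  rot[4] = 8x$8y79
  rot[5] = x$8y798
  rot[6] = $8y798x
Sorted (with $ < everything):
  sorted[0] = $8y798x  (last char: 'x')
  sorted[1] = 798x$8y  (last char: 'y')
  sorted[2] = 8x$8y79  (last char: '9')
  sorted[3] = 8y798x$  (last char: '$')
  sorted[4] = 98x$8y7  (last char: '7')
  sorted[5] = x$8y798  (last char: '8')
  sorted[6] = y798x$8  (last char: '8')
Last column: xy9$788
Original string S is at sorted index 3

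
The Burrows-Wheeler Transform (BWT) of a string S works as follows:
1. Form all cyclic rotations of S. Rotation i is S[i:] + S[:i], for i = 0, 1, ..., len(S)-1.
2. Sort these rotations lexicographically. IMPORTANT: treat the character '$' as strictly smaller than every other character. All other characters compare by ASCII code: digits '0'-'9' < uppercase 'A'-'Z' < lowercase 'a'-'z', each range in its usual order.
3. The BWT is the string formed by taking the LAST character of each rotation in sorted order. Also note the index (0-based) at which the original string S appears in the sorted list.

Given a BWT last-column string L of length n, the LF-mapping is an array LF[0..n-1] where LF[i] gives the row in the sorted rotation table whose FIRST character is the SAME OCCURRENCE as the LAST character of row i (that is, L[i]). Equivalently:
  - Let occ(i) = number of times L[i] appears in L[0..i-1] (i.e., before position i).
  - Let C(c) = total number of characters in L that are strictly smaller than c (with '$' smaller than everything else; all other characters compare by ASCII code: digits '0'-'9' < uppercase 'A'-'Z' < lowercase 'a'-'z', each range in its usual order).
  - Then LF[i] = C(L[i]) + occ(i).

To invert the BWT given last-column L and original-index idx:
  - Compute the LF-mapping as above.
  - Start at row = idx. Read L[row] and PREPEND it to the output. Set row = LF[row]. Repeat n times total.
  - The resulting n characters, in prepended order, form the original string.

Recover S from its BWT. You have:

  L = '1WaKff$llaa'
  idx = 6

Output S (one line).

Answer: alfalfaKW1$

Derivation:
LF mapping: 1 3 4 2 7 8 0 9 10 5 6
Walk LF starting at row 6, prepending L[row]:
  step 1: row=6, L[6]='$', prepend. Next row=LF[6]=0
  step 2: row=0, L[0]='1', prepend. Next row=LF[0]=1
  step 3: row=1, L[1]='W', prepend. Next row=LF[1]=3
  step 4: row=3, L[3]='K', prepend. Next row=LF[3]=2
  step 5: row=2, L[2]='a', prepend. Next row=LF[2]=4
  step 6: row=4, L[4]='f', prepend. Next row=LF[4]=7
  step 7: row=7, L[7]='l', prepend. Next row=LF[7]=9
  step 8: row=9, L[9]='a', prepend. Next row=LF[9]=5
  step 9: row=5, L[5]='f', prepend. Next row=LF[5]=8
  step 10: row=8, L[8]='l', prepend. Next row=LF[8]=10
  step 11: row=10, L[10]='a', prepend. Next row=LF[10]=6
Reversed output: alfalfaKW1$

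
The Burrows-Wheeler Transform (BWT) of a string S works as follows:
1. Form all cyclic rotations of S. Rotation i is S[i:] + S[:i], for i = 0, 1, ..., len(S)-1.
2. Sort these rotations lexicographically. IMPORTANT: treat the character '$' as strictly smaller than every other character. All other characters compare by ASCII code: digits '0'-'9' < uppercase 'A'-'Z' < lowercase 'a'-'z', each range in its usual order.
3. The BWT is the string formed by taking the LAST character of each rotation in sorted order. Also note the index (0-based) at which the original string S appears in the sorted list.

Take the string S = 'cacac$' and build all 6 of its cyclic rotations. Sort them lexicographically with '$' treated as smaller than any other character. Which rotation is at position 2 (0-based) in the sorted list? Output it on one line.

All 6 rotations (rotation i = S[i:]+S[:i]):
  rot[0] = cacac$
  rot[1] = acac$c
  rot[2] = cac$ca
  rot[3] = ac$cac
  rot[4] = c$caca
  rot[5] = $cacac
Sorted (with $ < everything):
  sorted[0] = $cacac
  sorted[1] = ac$cac
  sorted[2] = acac$c
  sorted[3] = c$caca
  sorted[4] = cac$ca
  sorted[5] = cacac$
sorted[2] = acac$c

Answer: acac$c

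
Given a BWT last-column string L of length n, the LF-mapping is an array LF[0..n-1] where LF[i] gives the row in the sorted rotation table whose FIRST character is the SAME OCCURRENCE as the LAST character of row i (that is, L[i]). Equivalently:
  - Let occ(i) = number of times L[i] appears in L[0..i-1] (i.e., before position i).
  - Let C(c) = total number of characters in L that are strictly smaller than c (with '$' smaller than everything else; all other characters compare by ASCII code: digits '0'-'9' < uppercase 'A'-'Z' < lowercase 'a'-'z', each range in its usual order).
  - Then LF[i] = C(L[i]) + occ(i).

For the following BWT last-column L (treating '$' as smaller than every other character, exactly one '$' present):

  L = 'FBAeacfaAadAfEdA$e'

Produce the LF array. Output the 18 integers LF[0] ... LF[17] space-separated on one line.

Answer: 7 5 1 14 8 11 16 9 2 10 12 3 17 6 13 4 0 15

Derivation:
Char counts: '$':1, 'A':4, 'B':1, 'E':1, 'F':1, 'a':3, 'c':1, 'd':2, 'e':2, 'f':2
C (first-col start): C('$')=0, C('A')=1, C('B')=5, C('E')=6, C('F')=7, C('a')=8, C('c')=11, C('d')=12, C('e')=14, C('f')=16
L[0]='F': occ=0, LF[0]=C('F')+0=7+0=7
L[1]='B': occ=0, LF[1]=C('B')+0=5+0=5
L[2]='A': occ=0, LF[2]=C('A')+0=1+0=1
L[3]='e': occ=0, LF[3]=C('e')+0=14+0=14
L[4]='a': occ=0, LF[4]=C('a')+0=8+0=8
L[5]='c': occ=0, LF[5]=C('c')+0=11+0=11
L[6]='f': occ=0, LF[6]=C('f')+0=16+0=16
L[7]='a': occ=1, LF[7]=C('a')+1=8+1=9
L[8]='A': occ=1, LF[8]=C('A')+1=1+1=2
L[9]='a': occ=2, LF[9]=C('a')+2=8+2=10
L[10]='d': occ=0, LF[10]=C('d')+0=12+0=12
L[11]='A': occ=2, LF[11]=C('A')+2=1+2=3
L[12]='f': occ=1, LF[12]=C('f')+1=16+1=17
L[13]='E': occ=0, LF[13]=C('E')+0=6+0=6
L[14]='d': occ=1, LF[14]=C('d')+1=12+1=13
L[15]='A': occ=3, LF[15]=C('A')+3=1+3=4
L[16]='$': occ=0, LF[16]=C('$')+0=0+0=0
L[17]='e': occ=1, LF[17]=C('e')+1=14+1=15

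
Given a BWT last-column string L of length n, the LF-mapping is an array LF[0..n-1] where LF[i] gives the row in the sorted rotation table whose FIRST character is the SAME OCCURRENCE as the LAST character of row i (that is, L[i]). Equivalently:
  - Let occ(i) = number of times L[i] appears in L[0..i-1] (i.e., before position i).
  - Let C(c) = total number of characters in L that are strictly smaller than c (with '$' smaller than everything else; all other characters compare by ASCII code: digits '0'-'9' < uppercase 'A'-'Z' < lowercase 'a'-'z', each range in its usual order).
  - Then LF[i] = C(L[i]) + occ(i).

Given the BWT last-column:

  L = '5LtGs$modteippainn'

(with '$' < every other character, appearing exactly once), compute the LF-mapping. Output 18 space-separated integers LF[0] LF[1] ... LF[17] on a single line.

Char counts: '$':1, '5':1, 'G':1, 'L':1, 'a':1, 'd':1, 'e':1, 'i':2, 'm':1, 'n':2, 'o':1, 'p':2, 's':1, 't':2
C (first-col start): C('$')=0, C('5')=1, C('G')=2, C('L')=3, C('a')=4, C('d')=5, C('e')=6, C('i')=7, C('m')=9, C('n')=10, C('o')=12, C('p')=13, C('s')=15, C('t')=16
L[0]='5': occ=0, LF[0]=C('5')+0=1+0=1
L[1]='L': occ=0, LF[1]=C('L')+0=3+0=3
L[2]='t': occ=0, LF[2]=C('t')+0=16+0=16
L[3]='G': occ=0, LF[3]=C('G')+0=2+0=2
L[4]='s': occ=0, LF[4]=C('s')+0=15+0=15
L[5]='$': occ=0, LF[5]=C('$')+0=0+0=0
L[6]='m': occ=0, LF[6]=C('m')+0=9+0=9
L[7]='o': occ=0, LF[7]=C('o')+0=12+0=12
L[8]='d': occ=0, LF[8]=C('d')+0=5+0=5
L[9]='t': occ=1, LF[9]=C('t')+1=16+1=17
L[10]='e': occ=0, LF[10]=C('e')+0=6+0=6
L[11]='i': occ=0, LF[11]=C('i')+0=7+0=7
L[12]='p': occ=0, LF[12]=C('p')+0=13+0=13
L[13]='p': occ=1, LF[13]=C('p')+1=13+1=14
L[14]='a': occ=0, LF[14]=C('a')+0=4+0=4
L[15]='i': occ=1, LF[15]=C('i')+1=7+1=8
L[16]='n': occ=0, LF[16]=C('n')+0=10+0=10
L[17]='n': occ=1, LF[17]=C('n')+1=10+1=11

Answer: 1 3 16 2 15 0 9 12 5 17 6 7 13 14 4 8 10 11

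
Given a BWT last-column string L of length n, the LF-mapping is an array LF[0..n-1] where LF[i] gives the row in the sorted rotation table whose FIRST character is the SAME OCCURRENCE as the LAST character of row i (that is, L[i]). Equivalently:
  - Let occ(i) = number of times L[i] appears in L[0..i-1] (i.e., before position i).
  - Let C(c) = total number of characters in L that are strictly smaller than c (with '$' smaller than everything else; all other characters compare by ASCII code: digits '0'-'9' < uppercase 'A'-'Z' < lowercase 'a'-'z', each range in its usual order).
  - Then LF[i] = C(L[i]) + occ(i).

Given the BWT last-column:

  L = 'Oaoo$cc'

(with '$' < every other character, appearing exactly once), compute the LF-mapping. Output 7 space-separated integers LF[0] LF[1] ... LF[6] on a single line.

Answer: 1 2 5 6 0 3 4

Derivation:
Char counts: '$':1, 'O':1, 'a':1, 'c':2, 'o':2
C (first-col start): C('$')=0, C('O')=1, C('a')=2, C('c')=3, C('o')=5
L[0]='O': occ=0, LF[0]=C('O')+0=1+0=1
L[1]='a': occ=0, LF[1]=C('a')+0=2+0=2
L[2]='o': occ=0, LF[2]=C('o')+0=5+0=5
L[3]='o': occ=1, LF[3]=C('o')+1=5+1=6
L[4]='$': occ=0, LF[4]=C('$')+0=0+0=0
L[5]='c': occ=0, LF[5]=C('c')+0=3+0=3
L[6]='c': occ=1, LF[6]=C('c')+1=3+1=4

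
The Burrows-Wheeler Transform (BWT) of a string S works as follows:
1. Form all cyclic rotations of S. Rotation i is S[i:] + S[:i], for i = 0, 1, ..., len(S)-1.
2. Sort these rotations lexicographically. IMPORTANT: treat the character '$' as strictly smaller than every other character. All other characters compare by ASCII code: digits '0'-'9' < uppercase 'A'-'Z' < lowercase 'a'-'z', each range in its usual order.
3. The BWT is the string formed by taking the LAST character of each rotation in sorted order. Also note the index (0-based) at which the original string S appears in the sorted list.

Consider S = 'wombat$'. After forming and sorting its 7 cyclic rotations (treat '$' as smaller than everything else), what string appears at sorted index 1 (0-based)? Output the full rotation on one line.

All 7 rotations (rotation i = S[i:]+S[:i]):
  rot[0] = wombat$
  rot[1] = ombat$w
  rot[2] = mbat$wo
  rot[3] = bat$wom
  rot[4] = at$womb
  rot[5] = t$womba
  rot[6] = $wombat
Sorted (with $ < everything):
  sorted[0] = $wombat
  sorted[1] = at$womb
  sorted[2] = bat$wom
  sorted[3] = mbat$wo
  sorted[4] = ombat$w
  sorted[5] = t$womba
  sorted[6] = wombat$
sorted[1] = at$womb

Answer: at$womb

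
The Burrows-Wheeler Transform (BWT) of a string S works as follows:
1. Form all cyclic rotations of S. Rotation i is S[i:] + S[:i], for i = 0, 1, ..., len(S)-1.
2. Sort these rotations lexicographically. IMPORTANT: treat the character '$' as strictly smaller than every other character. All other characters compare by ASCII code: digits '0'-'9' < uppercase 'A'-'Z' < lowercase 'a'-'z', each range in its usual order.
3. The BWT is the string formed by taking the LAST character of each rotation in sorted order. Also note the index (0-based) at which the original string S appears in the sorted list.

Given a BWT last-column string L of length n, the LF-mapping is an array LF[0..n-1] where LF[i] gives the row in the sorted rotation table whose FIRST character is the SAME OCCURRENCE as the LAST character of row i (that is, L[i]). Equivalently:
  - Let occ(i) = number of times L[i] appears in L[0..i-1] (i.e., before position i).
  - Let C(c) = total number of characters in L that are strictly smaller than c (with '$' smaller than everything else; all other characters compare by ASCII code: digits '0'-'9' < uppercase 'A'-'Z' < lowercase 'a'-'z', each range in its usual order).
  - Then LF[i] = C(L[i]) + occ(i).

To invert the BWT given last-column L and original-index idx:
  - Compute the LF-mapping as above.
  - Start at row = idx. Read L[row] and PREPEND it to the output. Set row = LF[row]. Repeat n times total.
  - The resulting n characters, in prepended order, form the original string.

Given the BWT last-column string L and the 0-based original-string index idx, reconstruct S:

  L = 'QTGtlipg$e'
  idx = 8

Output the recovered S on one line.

LF mapping: 2 3 1 9 7 6 8 5 0 4
Walk LF starting at row 8, prepending L[row]:
  step 1: row=8, L[8]='$', prepend. Next row=LF[8]=0
  step 2: row=0, L[0]='Q', prepend. Next row=LF[0]=2
  step 3: row=2, L[2]='G', prepend. Next row=LF[2]=1
  step 4: row=1, L[1]='T', prepend. Next row=LF[1]=3
  step 5: row=3, L[3]='t', prepend. Next row=LF[3]=9
  step 6: row=9, L[9]='e', prepend. Next row=LF[9]=4
  step 7: row=4, L[4]='l', prepend. Next row=LF[4]=7
  step 8: row=7, L[7]='g', prepend. Next row=LF[7]=5
  step 9: row=5, L[5]='i', prepend. Next row=LF[5]=6
  step 10: row=6, L[6]='p', prepend. Next row=LF[6]=8
Reversed output: pigletTGQ$

Answer: pigletTGQ$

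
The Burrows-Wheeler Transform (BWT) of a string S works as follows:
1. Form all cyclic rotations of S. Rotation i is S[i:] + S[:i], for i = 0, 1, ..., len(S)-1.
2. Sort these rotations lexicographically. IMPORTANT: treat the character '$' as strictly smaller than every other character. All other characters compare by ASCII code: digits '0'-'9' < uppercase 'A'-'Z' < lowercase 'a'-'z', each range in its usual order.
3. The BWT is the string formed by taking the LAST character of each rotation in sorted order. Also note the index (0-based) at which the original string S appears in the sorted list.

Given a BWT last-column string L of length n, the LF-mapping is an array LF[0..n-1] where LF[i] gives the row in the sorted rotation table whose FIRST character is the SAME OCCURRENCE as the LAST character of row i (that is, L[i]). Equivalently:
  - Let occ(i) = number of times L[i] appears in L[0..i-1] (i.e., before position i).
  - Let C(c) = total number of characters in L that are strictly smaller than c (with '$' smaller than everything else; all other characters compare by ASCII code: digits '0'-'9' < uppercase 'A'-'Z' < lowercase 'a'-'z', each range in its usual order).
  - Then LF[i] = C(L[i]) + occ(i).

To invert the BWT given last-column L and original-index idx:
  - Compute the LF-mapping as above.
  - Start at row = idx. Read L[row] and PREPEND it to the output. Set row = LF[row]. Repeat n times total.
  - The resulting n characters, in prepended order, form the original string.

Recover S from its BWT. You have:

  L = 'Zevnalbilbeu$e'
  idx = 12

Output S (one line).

Answer: unbelievableZ$

Derivation:
LF mapping: 1 5 13 11 2 9 3 8 10 4 6 12 0 7
Walk LF starting at row 12, prepending L[row]:
  step 1: row=12, L[12]='$', prepend. Next row=LF[12]=0
  step 2: row=0, L[0]='Z', prepend. Next row=LF[0]=1
  step 3: row=1, L[1]='e', prepend. Next row=LF[1]=5
  step 4: row=5, L[5]='l', prepend. Next row=LF[5]=9
  step 5: row=9, L[9]='b', prepend. Next row=LF[9]=4
  step 6: row=4, L[4]='a', prepend. Next row=LF[4]=2
  step 7: row=2, L[2]='v', prepend. Next row=LF[2]=13
  step 8: row=13, L[13]='e', prepend. Next row=LF[13]=7
  step 9: row=7, L[7]='i', prepend. Next row=LF[7]=8
  step 10: row=8, L[8]='l', prepend. Next row=LF[8]=10
  step 11: row=10, L[10]='e', prepend. Next row=LF[10]=6
  step 12: row=6, L[6]='b', prepend. Next row=LF[6]=3
  step 13: row=3, L[3]='n', prepend. Next row=LF[3]=11
  step 14: row=11, L[11]='u', prepend. Next row=LF[11]=12
Reversed output: unbelievableZ$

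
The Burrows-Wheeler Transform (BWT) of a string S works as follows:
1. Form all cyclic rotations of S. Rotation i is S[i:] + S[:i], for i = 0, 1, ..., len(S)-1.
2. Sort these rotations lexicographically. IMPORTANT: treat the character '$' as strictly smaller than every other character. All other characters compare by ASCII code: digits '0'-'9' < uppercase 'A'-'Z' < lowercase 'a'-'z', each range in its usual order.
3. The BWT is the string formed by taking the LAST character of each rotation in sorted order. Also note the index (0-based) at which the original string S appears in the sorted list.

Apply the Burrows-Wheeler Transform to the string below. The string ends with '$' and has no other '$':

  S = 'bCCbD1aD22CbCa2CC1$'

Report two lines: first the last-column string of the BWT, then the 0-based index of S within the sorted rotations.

Answer: 1CDDa2C2bb2CbaC1$CC
16

Derivation:
All 19 rotations (rotation i = S[i:]+S[:i]):
  rot[0] = bCCbD1aD22CbCa2CC1$
  rot[1] = CCbD1aD22CbCa2CC1$b
  rot[2] = CbD1aD22CbCa2CC1$bC
  rot[3] = bD1aD22CbCa2CC1$bCC
  rot[4] = D1aD22CbCa2CC1$bCCb
  rot[5] = 1aD22CbCa2CC1$bCCbD
  rot[6] = aD22CbCa2CC1$bCCbD1
  rot[7] = D22CbCa2CC1$bCCbD1a
  rot[8] = 22CbCa2CC1$bCCbD1aD
  rot[9] = 2CbCa2CC1$bCCbD1aD2
  rot[10] = CbCa2CC1$bCCbD1aD22
  rot[11] = bCa2CC1$bCCbD1aD22C
  rot[12] = Ca2CC1$bCCbD1aD22Cb
  rot[13] = a2CC1$bCCbD1aD22CbC
  rot[14] = 2CC1$bCCbD1aD22CbCa
  rot[15] = CC1$bCCbD1aD22CbCa2
  rot[16] = C1$bCCbD1aD22CbCa2C
  rot[17] = 1$bCCbD1aD22CbCa2CC
  rot[18] = $bCCbD1aD22CbCa2CC1
Sorted (with $ < everything):
  sorted[0] = $bCCbD1aD22CbCa2CC1  (last char: '1')
  sorted[1] = 1$bCCbD1aD22CbCa2CC  (last char: 'C')
  sorted[2] = 1aD22CbCa2CC1$bCCbD  (last char: 'D')
  sorted[3] = 22CbCa2CC1$bCCbD1aD  (last char: 'D')
  sorted[4] = 2CC1$bCCbD1aD22CbCa  (last char: 'a')
  sorted[5] = 2CbCa2CC1$bCCbD1aD2  (last char: '2')
  sorted[6] = C1$bCCbD1aD22CbCa2C  (last char: 'C')
  sorted[7] = CC1$bCCbD1aD22CbCa2  (last char: '2')
  sorted[8] = CCbD1aD22CbCa2CC1$b  (last char: 'b')
  sorted[9] = Ca2CC1$bCCbD1aD22Cb  (last char: 'b')
  sorted[10] = CbCa2CC1$bCCbD1aD22  (last char: '2')
  sorted[11] = CbD1aD22CbCa2CC1$bC  (last char: 'C')
  sorted[12] = D1aD22CbCa2CC1$bCCb  (last char: 'b')
  sorted[13] = D22CbCa2CC1$bCCbD1a  (last char: 'a')
  sorted[14] = a2CC1$bCCbD1aD22CbC  (last char: 'C')
  sorted[15] = aD22CbCa2CC1$bCCbD1  (last char: '1')
  sorted[16] = bCCbD1aD22CbCa2CC1$  (last char: '$')
  sorted[17] = bCa2CC1$bCCbD1aD22C  (last char: 'C')
  sorted[18] = bD1aD22CbCa2CC1$bCC  (last char: 'C')
Last column: 1CDDa2C2bb2CbaC1$CC
Original string S is at sorted index 16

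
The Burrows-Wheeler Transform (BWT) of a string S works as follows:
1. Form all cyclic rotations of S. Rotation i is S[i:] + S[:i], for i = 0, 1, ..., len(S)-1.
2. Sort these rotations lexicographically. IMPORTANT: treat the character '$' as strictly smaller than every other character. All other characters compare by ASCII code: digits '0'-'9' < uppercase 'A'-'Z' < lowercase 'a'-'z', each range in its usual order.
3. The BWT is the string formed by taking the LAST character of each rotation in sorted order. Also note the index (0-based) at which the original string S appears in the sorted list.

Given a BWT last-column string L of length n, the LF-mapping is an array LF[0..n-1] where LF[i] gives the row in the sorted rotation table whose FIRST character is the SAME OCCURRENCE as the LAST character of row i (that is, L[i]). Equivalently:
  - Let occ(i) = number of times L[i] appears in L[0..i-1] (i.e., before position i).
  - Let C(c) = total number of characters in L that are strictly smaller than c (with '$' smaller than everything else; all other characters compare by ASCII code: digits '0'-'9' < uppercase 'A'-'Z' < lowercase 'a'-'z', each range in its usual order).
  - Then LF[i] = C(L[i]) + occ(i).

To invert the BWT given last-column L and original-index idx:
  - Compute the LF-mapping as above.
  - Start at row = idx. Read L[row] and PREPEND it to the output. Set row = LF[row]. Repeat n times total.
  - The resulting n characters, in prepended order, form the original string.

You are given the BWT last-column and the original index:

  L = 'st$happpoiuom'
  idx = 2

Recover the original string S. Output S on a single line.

LF mapping: 10 11 0 2 1 7 8 9 5 3 12 6 4
Walk LF starting at row 2, prepending L[row]:
  step 1: row=2, L[2]='$', prepend. Next row=LF[2]=0
  step 2: row=0, L[0]='s', prepend. Next row=LF[0]=10
  step 3: row=10, L[10]='u', prepend. Next row=LF[10]=12
  step 4: row=12, L[12]='m', prepend. Next row=LF[12]=4
  step 5: row=4, L[4]='a', prepend. Next row=LF[4]=1
  step 6: row=1, L[1]='t', prepend. Next row=LF[1]=11
  step 7: row=11, L[11]='o', prepend. Next row=LF[11]=6
  step 8: row=6, L[6]='p', prepend. Next row=LF[6]=8
  step 9: row=8, L[8]='o', prepend. Next row=LF[8]=5
  step 10: row=5, L[5]='p', prepend. Next row=LF[5]=7
  step 11: row=7, L[7]='p', prepend. Next row=LF[7]=9
  step 12: row=9, L[9]='i', prepend. Next row=LF[9]=3
  step 13: row=3, L[3]='h', prepend. Next row=LF[3]=2
Reversed output: hippopotamus$

Answer: hippopotamus$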